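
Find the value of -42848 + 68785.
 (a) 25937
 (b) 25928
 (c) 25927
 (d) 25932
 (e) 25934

-42848 + 68785 = 25937
a) 25937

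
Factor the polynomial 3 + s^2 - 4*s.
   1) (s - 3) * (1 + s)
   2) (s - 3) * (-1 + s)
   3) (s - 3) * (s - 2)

We need to factor 3 + s^2 - 4*s.
The factored form is (s - 3) * (-1 + s).
2) (s - 3) * (-1 + s)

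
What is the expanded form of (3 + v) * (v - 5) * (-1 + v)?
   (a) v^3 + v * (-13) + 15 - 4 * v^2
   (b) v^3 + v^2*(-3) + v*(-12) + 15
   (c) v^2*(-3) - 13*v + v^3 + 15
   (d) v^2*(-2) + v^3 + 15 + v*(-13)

Expanding (3 + v) * (v - 5) * (-1 + v):
= v^2*(-3) - 13*v + v^3 + 15
c) v^2*(-3) - 13*v + v^3 + 15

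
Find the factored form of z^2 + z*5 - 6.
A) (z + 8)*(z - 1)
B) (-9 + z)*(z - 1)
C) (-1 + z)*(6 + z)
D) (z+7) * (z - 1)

We need to factor z^2 + z*5 - 6.
The factored form is (-1 + z)*(6 + z).
C) (-1 + z)*(6 + z)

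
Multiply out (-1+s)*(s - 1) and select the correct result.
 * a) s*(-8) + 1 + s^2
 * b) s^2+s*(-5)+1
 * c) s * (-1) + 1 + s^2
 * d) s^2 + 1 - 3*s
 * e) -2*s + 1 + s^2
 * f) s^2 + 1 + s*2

Expanding (-1+s)*(s - 1):
= -2*s + 1 + s^2
e) -2*s + 1 + s^2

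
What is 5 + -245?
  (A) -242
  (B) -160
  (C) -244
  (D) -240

5 + -245 = -240
D) -240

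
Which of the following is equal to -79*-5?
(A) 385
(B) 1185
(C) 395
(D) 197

-79 * -5 = 395
C) 395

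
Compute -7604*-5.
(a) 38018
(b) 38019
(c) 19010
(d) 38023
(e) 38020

-7604 * -5 = 38020
e) 38020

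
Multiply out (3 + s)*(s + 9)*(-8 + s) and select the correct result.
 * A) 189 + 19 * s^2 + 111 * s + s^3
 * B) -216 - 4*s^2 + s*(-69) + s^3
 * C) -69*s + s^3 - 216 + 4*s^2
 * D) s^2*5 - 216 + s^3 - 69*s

Expanding (3 + s)*(s + 9)*(-8 + s):
= -69*s + s^3 - 216 + 4*s^2
C) -69*s + s^3 - 216 + 4*s^2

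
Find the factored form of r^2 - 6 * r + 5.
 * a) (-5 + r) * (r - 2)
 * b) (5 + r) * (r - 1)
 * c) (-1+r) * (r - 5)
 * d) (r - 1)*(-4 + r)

We need to factor r^2 - 6 * r + 5.
The factored form is (-1+r) * (r - 5).
c) (-1+r) * (r - 5)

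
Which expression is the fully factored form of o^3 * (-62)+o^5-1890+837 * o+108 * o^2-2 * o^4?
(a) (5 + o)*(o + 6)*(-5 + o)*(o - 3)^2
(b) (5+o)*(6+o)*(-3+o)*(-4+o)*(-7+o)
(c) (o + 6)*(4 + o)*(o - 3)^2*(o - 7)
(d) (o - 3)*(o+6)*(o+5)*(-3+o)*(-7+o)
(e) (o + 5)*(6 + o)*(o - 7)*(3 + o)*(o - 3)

We need to factor o^3 * (-62)+o^5-1890+837 * o+108 * o^2-2 * o^4.
The factored form is (o - 3)*(o+6)*(o+5)*(-3+o)*(-7+o).
d) (o - 3)*(o+6)*(o+5)*(-3+o)*(-7+o)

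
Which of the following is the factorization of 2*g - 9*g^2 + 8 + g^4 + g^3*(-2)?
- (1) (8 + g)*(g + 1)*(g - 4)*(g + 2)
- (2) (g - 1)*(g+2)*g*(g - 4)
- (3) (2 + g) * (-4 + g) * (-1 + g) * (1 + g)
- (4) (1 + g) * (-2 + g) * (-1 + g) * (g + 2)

We need to factor 2*g - 9*g^2 + 8 + g^4 + g^3*(-2).
The factored form is (2 + g) * (-4 + g) * (-1 + g) * (1 + g).
3) (2 + g) * (-4 + g) * (-1 + g) * (1 + g)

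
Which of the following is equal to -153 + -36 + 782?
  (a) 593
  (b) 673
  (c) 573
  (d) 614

First: -153 + -36 = -189
Then: -189 + 782 = 593
a) 593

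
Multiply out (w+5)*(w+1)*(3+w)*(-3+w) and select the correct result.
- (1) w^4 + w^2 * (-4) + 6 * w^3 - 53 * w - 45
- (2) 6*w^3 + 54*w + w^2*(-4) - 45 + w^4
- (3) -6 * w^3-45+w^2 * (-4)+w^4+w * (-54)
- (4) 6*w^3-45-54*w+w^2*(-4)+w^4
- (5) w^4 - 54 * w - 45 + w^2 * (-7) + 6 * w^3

Expanding (w+5)*(w+1)*(3+w)*(-3+w):
= 6*w^3-45-54*w+w^2*(-4)+w^4
4) 6*w^3-45-54*w+w^2*(-4)+w^4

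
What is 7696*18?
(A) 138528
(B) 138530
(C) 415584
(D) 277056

7696 * 18 = 138528
A) 138528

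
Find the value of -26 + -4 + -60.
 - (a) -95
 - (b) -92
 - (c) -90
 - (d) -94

First: -26 + -4 = -30
Then: -30 + -60 = -90
c) -90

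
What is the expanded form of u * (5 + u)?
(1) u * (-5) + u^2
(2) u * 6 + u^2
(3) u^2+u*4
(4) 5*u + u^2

Expanding u * (5 + u):
= 5*u + u^2
4) 5*u + u^2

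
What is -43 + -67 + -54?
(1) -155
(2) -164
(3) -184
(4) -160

First: -43 + -67 = -110
Then: -110 + -54 = -164
2) -164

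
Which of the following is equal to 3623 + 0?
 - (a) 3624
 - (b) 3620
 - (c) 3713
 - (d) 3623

3623 + 0 = 3623
d) 3623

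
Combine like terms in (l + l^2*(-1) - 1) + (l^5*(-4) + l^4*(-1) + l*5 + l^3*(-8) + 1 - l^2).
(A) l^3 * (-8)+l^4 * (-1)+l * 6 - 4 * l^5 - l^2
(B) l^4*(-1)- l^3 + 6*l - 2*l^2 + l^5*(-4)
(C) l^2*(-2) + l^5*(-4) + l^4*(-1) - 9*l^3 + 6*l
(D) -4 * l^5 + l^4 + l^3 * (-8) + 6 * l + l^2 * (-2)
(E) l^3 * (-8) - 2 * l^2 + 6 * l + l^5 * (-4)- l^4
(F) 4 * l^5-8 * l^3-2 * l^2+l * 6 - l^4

Adding the polynomials and combining like terms:
(l + l^2*(-1) - 1) + (l^5*(-4) + l^4*(-1) + l*5 + l^3*(-8) + 1 - l^2)
= l^3 * (-8) - 2 * l^2 + 6 * l + l^5 * (-4)- l^4
E) l^3 * (-8) - 2 * l^2 + 6 * l + l^5 * (-4)- l^4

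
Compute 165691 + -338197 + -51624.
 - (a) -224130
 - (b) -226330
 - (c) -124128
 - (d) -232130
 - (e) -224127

First: 165691 + -338197 = -172506
Then: -172506 + -51624 = -224130
a) -224130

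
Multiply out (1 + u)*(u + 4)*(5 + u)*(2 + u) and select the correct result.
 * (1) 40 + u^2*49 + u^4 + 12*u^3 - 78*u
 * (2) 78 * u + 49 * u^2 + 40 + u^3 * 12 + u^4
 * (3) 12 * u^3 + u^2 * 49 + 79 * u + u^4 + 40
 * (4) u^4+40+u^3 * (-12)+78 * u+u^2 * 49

Expanding (1 + u)*(u + 4)*(5 + u)*(2 + u):
= 78 * u + 49 * u^2 + 40 + u^3 * 12 + u^4
2) 78 * u + 49 * u^2 + 40 + u^3 * 12 + u^4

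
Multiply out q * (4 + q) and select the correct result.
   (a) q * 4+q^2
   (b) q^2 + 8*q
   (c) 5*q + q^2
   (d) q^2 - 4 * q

Expanding q * (4 + q):
= q * 4+q^2
a) q * 4+q^2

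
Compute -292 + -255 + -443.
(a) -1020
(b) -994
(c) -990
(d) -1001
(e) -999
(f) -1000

First: -292 + -255 = -547
Then: -547 + -443 = -990
c) -990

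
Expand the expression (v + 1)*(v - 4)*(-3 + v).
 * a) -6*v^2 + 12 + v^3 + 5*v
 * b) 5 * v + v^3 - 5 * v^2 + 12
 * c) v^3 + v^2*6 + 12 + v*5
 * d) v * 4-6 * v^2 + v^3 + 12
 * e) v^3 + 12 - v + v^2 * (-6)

Expanding (v + 1)*(v - 4)*(-3 + v):
= -6*v^2 + 12 + v^3 + 5*v
a) -6*v^2 + 12 + v^3 + 5*v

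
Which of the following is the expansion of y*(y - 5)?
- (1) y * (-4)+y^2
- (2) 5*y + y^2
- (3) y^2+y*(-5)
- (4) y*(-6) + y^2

Expanding y*(y - 5):
= y^2+y*(-5)
3) y^2+y*(-5)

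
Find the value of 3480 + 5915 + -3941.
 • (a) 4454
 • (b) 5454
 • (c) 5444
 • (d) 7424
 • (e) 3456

First: 3480 + 5915 = 9395
Then: 9395 + -3941 = 5454
b) 5454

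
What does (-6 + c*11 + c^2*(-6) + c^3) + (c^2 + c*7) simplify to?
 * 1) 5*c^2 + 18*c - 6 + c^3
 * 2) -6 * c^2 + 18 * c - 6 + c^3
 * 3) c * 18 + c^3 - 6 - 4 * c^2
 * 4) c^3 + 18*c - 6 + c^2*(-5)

Adding the polynomials and combining like terms:
(-6 + c*11 + c^2*(-6) + c^3) + (c^2 + c*7)
= c^3 + 18*c - 6 + c^2*(-5)
4) c^3 + 18*c - 6 + c^2*(-5)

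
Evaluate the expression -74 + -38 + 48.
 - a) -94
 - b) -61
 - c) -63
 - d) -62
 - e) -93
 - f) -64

First: -74 + -38 = -112
Then: -112 + 48 = -64
f) -64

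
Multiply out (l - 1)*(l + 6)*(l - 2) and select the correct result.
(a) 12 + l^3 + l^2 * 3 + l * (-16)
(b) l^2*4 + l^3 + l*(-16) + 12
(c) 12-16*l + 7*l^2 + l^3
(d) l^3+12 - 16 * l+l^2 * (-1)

Expanding (l - 1)*(l + 6)*(l - 2):
= 12 + l^3 + l^2 * 3 + l * (-16)
a) 12 + l^3 + l^2 * 3 + l * (-16)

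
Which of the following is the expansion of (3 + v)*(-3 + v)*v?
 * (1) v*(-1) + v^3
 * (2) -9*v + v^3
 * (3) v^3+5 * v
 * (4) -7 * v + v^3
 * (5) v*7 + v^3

Expanding (3 + v)*(-3 + v)*v:
= -9*v + v^3
2) -9*v + v^3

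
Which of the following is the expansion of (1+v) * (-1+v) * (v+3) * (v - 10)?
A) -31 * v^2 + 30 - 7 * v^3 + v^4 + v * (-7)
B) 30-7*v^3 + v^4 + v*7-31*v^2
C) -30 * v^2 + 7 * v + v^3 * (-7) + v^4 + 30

Expanding (1+v) * (-1+v) * (v+3) * (v - 10):
= 30-7*v^3 + v^4 + v*7-31*v^2
B) 30-7*v^3 + v^4 + v*7-31*v^2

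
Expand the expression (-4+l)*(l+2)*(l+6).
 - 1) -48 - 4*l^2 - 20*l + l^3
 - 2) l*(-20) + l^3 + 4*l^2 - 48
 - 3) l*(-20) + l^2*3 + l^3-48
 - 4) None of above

Expanding (-4+l)*(l+2)*(l+6):
= l*(-20) + l^3 + 4*l^2 - 48
2) l*(-20) + l^3 + 4*l^2 - 48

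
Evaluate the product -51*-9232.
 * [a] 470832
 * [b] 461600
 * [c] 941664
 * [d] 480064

-51 * -9232 = 470832
a) 470832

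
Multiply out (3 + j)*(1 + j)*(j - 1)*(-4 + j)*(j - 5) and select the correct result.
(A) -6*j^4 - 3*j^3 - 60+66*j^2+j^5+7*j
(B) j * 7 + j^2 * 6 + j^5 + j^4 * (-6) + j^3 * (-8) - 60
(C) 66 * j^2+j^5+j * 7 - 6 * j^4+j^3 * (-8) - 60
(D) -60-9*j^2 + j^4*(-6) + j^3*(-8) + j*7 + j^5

Expanding (3 + j)*(1 + j)*(j - 1)*(-4 + j)*(j - 5):
= 66 * j^2+j^5+j * 7 - 6 * j^4+j^3 * (-8) - 60
C) 66 * j^2+j^5+j * 7 - 6 * j^4+j^3 * (-8) - 60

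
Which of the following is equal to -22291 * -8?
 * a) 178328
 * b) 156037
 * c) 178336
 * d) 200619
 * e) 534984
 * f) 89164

-22291 * -8 = 178328
a) 178328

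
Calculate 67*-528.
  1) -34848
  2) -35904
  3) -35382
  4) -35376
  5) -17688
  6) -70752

67 * -528 = -35376
4) -35376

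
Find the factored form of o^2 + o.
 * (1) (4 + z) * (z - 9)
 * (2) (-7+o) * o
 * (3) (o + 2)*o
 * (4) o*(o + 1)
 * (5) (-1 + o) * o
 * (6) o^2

We need to factor o^2 + o.
The factored form is o*(o + 1).
4) o*(o + 1)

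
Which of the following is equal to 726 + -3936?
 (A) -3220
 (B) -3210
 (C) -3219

726 + -3936 = -3210
B) -3210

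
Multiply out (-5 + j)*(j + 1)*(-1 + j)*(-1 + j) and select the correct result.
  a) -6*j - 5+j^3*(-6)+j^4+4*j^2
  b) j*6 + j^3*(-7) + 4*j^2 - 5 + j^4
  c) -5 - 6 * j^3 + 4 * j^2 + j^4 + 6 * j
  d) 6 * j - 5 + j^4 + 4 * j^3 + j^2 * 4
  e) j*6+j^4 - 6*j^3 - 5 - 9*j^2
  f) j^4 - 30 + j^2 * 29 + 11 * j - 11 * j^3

Expanding (-5 + j)*(j + 1)*(-1 + j)*(-1 + j):
= -5 - 6 * j^3 + 4 * j^2 + j^4 + 6 * j
c) -5 - 6 * j^3 + 4 * j^2 + j^4 + 6 * j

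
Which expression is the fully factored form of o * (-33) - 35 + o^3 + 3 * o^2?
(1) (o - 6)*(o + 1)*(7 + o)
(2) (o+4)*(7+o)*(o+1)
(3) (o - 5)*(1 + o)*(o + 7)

We need to factor o * (-33) - 35 + o^3 + 3 * o^2.
The factored form is (o - 5)*(1 + o)*(o + 7).
3) (o - 5)*(1 + o)*(o + 7)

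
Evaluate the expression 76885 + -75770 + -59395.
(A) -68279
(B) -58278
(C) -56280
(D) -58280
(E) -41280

First: 76885 + -75770 = 1115
Then: 1115 + -59395 = -58280
D) -58280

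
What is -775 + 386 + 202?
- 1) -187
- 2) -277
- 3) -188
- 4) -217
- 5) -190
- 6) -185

First: -775 + 386 = -389
Then: -389 + 202 = -187
1) -187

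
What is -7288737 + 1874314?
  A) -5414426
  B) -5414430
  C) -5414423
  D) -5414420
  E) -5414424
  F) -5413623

-7288737 + 1874314 = -5414423
C) -5414423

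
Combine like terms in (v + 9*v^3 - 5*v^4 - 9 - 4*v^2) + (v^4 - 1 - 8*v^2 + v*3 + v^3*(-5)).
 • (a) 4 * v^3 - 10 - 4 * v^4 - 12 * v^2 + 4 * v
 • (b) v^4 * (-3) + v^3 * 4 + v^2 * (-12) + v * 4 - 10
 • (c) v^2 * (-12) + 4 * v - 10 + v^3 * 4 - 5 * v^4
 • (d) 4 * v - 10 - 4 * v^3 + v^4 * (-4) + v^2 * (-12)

Adding the polynomials and combining like terms:
(v + 9*v^3 - 5*v^4 - 9 - 4*v^2) + (v^4 - 1 - 8*v^2 + v*3 + v^3*(-5))
= 4 * v^3 - 10 - 4 * v^4 - 12 * v^2 + 4 * v
a) 4 * v^3 - 10 - 4 * v^4 - 12 * v^2 + 4 * v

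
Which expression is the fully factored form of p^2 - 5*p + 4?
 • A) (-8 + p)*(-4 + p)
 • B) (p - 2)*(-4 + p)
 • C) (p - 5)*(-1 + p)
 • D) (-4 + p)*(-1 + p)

We need to factor p^2 - 5*p + 4.
The factored form is (-4 + p)*(-1 + p).
D) (-4 + p)*(-1 + p)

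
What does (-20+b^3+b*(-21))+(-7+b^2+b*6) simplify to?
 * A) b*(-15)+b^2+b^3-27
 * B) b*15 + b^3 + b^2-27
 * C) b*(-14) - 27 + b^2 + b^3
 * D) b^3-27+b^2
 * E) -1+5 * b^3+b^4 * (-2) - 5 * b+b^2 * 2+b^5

Adding the polynomials and combining like terms:
(-20 + b^3 + b*(-21)) + (-7 + b^2 + b*6)
= b*(-15)+b^2+b^3-27
A) b*(-15)+b^2+b^3-27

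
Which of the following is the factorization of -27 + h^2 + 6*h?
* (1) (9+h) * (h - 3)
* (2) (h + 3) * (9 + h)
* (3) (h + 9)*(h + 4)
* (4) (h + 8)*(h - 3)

We need to factor -27 + h^2 + 6*h.
The factored form is (9+h) * (h - 3).
1) (9+h) * (h - 3)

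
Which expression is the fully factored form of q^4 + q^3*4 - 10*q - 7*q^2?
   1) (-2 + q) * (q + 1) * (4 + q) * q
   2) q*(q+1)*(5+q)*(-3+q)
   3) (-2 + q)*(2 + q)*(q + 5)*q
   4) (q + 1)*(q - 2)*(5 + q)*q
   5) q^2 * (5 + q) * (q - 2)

We need to factor q^4 + q^3*4 - 10*q - 7*q^2.
The factored form is (q + 1)*(q - 2)*(5 + q)*q.
4) (q + 1)*(q - 2)*(5 + q)*q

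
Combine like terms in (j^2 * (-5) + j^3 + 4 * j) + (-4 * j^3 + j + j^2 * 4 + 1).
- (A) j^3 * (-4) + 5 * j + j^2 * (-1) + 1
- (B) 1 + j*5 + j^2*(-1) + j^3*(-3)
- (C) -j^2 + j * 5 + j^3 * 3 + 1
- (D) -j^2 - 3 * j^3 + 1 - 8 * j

Adding the polynomials and combining like terms:
(j^2*(-5) + j^3 + 4*j) + (-4*j^3 + j + j^2*4 + 1)
= 1 + j*5 + j^2*(-1) + j^3*(-3)
B) 1 + j*5 + j^2*(-1) + j^3*(-3)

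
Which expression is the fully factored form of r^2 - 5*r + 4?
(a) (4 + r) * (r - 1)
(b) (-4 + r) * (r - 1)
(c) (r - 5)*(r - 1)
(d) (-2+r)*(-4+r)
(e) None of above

We need to factor r^2 - 5*r + 4.
The factored form is (-4 + r) * (r - 1).
b) (-4 + r) * (r - 1)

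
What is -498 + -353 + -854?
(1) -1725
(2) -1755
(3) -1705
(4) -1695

First: -498 + -353 = -851
Then: -851 + -854 = -1705
3) -1705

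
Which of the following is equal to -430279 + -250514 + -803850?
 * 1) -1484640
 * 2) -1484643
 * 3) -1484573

First: -430279 + -250514 = -680793
Then: -680793 + -803850 = -1484643
2) -1484643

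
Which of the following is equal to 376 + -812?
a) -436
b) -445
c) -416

376 + -812 = -436
a) -436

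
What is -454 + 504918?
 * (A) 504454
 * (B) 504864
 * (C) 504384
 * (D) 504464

-454 + 504918 = 504464
D) 504464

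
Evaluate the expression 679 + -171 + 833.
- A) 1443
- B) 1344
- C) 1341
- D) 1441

First: 679 + -171 = 508
Then: 508 + 833 = 1341
C) 1341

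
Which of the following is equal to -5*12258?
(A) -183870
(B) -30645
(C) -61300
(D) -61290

-5 * 12258 = -61290
D) -61290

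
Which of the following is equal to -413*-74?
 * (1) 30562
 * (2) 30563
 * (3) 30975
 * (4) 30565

-413 * -74 = 30562
1) 30562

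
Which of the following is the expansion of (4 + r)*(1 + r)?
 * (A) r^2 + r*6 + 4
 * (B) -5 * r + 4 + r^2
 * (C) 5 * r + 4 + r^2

Expanding (4 + r)*(1 + r):
= 5 * r + 4 + r^2
C) 5 * r + 4 + r^2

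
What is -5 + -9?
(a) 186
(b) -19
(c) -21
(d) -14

-5 + -9 = -14
d) -14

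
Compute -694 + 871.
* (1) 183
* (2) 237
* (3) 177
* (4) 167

-694 + 871 = 177
3) 177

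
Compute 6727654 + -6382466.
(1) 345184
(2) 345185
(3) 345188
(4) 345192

6727654 + -6382466 = 345188
3) 345188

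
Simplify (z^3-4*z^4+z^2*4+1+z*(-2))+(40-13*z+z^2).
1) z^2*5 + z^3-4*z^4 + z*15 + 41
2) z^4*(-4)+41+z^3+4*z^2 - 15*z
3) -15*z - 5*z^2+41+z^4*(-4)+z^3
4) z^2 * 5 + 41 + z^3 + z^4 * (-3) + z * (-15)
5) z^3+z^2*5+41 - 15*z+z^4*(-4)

Adding the polynomials and combining like terms:
(z^3 - 4*z^4 + z^2*4 + 1 + z*(-2)) + (40 - 13*z + z^2)
= z^3+z^2*5+41 - 15*z+z^4*(-4)
5) z^3+z^2*5+41 - 15*z+z^4*(-4)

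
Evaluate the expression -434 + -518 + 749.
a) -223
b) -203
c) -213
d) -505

First: -434 + -518 = -952
Then: -952 + 749 = -203
b) -203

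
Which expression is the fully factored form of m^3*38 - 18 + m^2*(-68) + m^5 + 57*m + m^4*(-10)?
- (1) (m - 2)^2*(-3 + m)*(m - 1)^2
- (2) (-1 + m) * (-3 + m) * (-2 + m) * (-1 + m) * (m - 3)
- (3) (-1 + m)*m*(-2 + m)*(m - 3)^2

We need to factor m^3*38 - 18 + m^2*(-68) + m^5 + 57*m + m^4*(-10).
The factored form is (-1 + m) * (-3 + m) * (-2 + m) * (-1 + m) * (m - 3).
2) (-1 + m) * (-3 + m) * (-2 + m) * (-1 + m) * (m - 3)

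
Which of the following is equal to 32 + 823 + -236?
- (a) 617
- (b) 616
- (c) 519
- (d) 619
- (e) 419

First: 32 + 823 = 855
Then: 855 + -236 = 619
d) 619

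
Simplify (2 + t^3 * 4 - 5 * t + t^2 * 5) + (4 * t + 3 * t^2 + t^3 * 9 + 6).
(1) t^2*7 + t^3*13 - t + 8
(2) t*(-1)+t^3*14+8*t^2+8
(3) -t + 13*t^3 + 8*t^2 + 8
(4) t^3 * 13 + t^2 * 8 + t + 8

Adding the polynomials and combining like terms:
(2 + t^3*4 - 5*t + t^2*5) + (4*t + 3*t^2 + t^3*9 + 6)
= -t + 13*t^3 + 8*t^2 + 8
3) -t + 13*t^3 + 8*t^2 + 8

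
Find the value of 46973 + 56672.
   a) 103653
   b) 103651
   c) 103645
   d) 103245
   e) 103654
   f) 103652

46973 + 56672 = 103645
c) 103645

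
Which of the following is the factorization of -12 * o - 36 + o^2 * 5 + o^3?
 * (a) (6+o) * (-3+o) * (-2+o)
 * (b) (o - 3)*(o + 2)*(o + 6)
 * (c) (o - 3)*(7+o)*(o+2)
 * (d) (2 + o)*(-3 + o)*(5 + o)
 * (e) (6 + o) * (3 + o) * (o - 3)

We need to factor -12 * o - 36 + o^2 * 5 + o^3.
The factored form is (o - 3)*(o + 2)*(o + 6).
b) (o - 3)*(o + 2)*(o + 6)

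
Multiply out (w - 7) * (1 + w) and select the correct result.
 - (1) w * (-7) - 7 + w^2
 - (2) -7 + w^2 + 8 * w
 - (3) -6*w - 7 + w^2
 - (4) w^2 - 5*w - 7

Expanding (w - 7) * (1 + w):
= -6*w - 7 + w^2
3) -6*w - 7 + w^2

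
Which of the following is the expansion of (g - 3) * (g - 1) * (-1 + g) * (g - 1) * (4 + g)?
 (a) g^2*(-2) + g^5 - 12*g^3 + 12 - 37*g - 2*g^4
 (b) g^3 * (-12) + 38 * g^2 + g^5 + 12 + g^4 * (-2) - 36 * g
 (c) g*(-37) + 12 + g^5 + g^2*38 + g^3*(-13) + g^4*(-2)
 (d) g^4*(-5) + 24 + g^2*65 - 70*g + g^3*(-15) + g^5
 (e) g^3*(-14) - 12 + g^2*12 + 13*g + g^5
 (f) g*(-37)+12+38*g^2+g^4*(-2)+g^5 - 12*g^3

Expanding (g - 3) * (g - 1) * (-1 + g) * (g - 1) * (4 + g):
= g*(-37)+12+38*g^2+g^4*(-2)+g^5 - 12*g^3
f) g*(-37)+12+38*g^2+g^4*(-2)+g^5 - 12*g^3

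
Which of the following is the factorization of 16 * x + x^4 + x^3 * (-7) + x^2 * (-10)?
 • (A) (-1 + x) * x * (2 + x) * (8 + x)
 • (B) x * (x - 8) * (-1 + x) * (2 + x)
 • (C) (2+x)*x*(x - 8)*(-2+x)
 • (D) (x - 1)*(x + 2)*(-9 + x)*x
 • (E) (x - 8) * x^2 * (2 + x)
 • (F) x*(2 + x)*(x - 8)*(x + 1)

We need to factor 16 * x + x^4 + x^3 * (-7) + x^2 * (-10).
The factored form is x * (x - 8) * (-1 + x) * (2 + x).
B) x * (x - 8) * (-1 + x) * (2 + x)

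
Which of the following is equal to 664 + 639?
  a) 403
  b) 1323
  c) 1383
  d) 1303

664 + 639 = 1303
d) 1303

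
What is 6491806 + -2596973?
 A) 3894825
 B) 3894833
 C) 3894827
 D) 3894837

6491806 + -2596973 = 3894833
B) 3894833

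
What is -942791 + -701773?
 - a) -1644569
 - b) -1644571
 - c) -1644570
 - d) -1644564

-942791 + -701773 = -1644564
d) -1644564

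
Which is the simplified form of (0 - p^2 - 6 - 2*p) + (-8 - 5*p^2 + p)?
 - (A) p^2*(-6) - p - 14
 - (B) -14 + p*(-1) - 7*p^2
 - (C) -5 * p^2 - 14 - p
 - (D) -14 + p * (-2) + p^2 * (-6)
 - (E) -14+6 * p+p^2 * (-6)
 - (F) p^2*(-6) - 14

Adding the polynomials and combining like terms:
(0 - p^2 - 6 - 2*p) + (-8 - 5*p^2 + p)
= p^2*(-6) - p - 14
A) p^2*(-6) - p - 14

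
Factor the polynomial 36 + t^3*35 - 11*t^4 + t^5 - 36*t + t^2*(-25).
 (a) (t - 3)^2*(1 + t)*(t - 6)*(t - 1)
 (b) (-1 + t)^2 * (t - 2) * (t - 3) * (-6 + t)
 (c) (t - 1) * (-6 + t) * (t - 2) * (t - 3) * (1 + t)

We need to factor 36 + t^3*35 - 11*t^4 + t^5 - 36*t + t^2*(-25).
The factored form is (t - 1) * (-6 + t) * (t - 2) * (t - 3) * (1 + t).
c) (t - 1) * (-6 + t) * (t - 2) * (t - 3) * (1 + t)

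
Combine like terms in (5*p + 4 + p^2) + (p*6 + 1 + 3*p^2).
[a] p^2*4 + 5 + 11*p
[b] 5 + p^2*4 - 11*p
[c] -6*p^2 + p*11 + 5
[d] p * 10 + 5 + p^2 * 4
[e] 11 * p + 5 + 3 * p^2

Adding the polynomials and combining like terms:
(5*p + 4 + p^2) + (p*6 + 1 + 3*p^2)
= p^2*4 + 5 + 11*p
a) p^2*4 + 5 + 11*p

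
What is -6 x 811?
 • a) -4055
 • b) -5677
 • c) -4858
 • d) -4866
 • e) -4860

-6 * 811 = -4866
d) -4866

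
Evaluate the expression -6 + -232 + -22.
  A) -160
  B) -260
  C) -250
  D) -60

First: -6 + -232 = -238
Then: -238 + -22 = -260
B) -260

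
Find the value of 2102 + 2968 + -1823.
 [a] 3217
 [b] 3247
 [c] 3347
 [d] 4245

First: 2102 + 2968 = 5070
Then: 5070 + -1823 = 3247
b) 3247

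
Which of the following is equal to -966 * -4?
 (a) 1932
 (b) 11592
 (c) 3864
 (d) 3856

-966 * -4 = 3864
c) 3864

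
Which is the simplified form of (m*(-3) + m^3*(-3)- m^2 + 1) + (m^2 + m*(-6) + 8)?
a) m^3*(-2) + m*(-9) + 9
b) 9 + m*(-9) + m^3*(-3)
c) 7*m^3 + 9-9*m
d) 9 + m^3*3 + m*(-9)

Adding the polynomials and combining like terms:
(m*(-3) + m^3*(-3) - m^2 + 1) + (m^2 + m*(-6) + 8)
= 9 + m*(-9) + m^3*(-3)
b) 9 + m*(-9) + m^3*(-3)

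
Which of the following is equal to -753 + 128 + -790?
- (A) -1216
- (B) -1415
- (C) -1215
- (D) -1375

First: -753 + 128 = -625
Then: -625 + -790 = -1415
B) -1415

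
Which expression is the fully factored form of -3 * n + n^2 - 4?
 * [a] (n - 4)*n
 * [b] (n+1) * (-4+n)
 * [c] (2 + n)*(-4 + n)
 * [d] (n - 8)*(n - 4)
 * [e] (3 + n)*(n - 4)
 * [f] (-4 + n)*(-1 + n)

We need to factor -3 * n + n^2 - 4.
The factored form is (n+1) * (-4+n).
b) (n+1) * (-4+n)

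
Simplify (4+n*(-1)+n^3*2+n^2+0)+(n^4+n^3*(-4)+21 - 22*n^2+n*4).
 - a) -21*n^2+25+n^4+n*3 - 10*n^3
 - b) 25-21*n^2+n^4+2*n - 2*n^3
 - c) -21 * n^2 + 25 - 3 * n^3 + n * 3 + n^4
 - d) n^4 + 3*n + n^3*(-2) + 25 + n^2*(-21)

Adding the polynomials and combining like terms:
(4 + n*(-1) + n^3*2 + n^2 + 0) + (n^4 + n^3*(-4) + 21 - 22*n^2 + n*4)
= n^4 + 3*n + n^3*(-2) + 25 + n^2*(-21)
d) n^4 + 3*n + n^3*(-2) + 25 + n^2*(-21)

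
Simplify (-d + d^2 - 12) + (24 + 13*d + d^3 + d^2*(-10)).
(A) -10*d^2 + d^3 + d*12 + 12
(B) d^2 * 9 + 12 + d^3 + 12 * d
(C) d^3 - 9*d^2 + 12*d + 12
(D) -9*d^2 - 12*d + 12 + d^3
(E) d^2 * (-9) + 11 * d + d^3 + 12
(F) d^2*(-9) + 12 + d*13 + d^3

Adding the polynomials and combining like terms:
(-d + d^2 - 12) + (24 + 13*d + d^3 + d^2*(-10))
= d^3 - 9*d^2 + 12*d + 12
C) d^3 - 9*d^2 + 12*d + 12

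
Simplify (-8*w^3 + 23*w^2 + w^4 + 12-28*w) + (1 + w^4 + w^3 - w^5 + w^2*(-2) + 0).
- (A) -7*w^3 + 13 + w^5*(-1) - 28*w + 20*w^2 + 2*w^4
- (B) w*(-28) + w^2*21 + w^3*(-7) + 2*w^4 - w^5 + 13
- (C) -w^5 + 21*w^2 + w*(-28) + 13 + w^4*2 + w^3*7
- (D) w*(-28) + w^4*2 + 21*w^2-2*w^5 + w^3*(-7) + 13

Adding the polynomials and combining like terms:
(-8*w^3 + 23*w^2 + w^4 + 12 - 28*w) + (1 + w^4 + w^3 - w^5 + w^2*(-2) + 0)
= w*(-28) + w^2*21 + w^3*(-7) + 2*w^4 - w^5 + 13
B) w*(-28) + w^2*21 + w^3*(-7) + 2*w^4 - w^5 + 13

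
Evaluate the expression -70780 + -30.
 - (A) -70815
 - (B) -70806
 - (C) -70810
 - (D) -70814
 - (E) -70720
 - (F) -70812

-70780 + -30 = -70810
C) -70810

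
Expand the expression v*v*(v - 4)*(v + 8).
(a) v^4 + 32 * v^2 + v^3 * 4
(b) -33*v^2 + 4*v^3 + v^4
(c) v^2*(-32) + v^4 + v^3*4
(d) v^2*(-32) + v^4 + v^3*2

Expanding v*v*(v - 4)*(v + 8):
= v^2*(-32) + v^4 + v^3*4
c) v^2*(-32) + v^4 + v^3*4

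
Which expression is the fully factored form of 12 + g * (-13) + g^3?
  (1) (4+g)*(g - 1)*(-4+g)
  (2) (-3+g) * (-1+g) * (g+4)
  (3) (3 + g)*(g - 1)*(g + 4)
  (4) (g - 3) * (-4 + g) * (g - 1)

We need to factor 12 + g * (-13) + g^3.
The factored form is (-3+g) * (-1+g) * (g+4).
2) (-3+g) * (-1+g) * (g+4)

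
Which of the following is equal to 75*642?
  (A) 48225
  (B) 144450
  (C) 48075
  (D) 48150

75 * 642 = 48150
D) 48150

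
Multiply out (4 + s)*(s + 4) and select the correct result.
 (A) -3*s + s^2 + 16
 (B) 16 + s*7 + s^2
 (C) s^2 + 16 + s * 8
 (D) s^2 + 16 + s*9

Expanding (4 + s)*(s + 4):
= s^2 + 16 + s * 8
C) s^2 + 16 + s * 8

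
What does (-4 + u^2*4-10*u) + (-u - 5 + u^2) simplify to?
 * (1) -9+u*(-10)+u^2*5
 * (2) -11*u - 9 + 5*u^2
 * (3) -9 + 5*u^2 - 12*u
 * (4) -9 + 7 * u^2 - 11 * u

Adding the polynomials and combining like terms:
(-4 + u^2*4 - 10*u) + (-u - 5 + u^2)
= -11*u - 9 + 5*u^2
2) -11*u - 9 + 5*u^2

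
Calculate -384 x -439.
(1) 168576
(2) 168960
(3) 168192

-384 * -439 = 168576
1) 168576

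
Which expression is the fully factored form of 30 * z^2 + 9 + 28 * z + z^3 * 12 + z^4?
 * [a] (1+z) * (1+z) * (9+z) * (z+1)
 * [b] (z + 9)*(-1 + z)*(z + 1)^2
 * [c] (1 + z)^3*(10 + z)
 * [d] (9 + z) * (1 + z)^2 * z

We need to factor 30 * z^2 + 9 + 28 * z + z^3 * 12 + z^4.
The factored form is (1+z) * (1+z) * (9+z) * (z+1).
a) (1+z) * (1+z) * (9+z) * (z+1)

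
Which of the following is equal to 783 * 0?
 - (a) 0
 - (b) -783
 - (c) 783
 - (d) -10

783 * 0 = 0
a) 0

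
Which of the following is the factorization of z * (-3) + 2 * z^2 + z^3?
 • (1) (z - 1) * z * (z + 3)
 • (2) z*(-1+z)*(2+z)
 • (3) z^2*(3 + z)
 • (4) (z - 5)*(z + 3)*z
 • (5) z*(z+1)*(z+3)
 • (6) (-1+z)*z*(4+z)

We need to factor z * (-3) + 2 * z^2 + z^3.
The factored form is (z - 1) * z * (z + 3).
1) (z - 1) * z * (z + 3)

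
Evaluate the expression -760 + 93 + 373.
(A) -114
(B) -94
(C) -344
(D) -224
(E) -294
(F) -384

First: -760 + 93 = -667
Then: -667 + 373 = -294
E) -294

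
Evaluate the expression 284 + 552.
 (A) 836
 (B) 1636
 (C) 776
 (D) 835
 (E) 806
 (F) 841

284 + 552 = 836
A) 836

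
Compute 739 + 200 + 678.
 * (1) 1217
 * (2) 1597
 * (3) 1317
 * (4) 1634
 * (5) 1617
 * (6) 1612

First: 739 + 200 = 939
Then: 939 + 678 = 1617
5) 1617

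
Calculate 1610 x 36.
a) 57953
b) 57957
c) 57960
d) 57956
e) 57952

1610 * 36 = 57960
c) 57960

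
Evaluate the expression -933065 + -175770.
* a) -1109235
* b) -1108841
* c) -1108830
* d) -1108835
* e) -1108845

-933065 + -175770 = -1108835
d) -1108835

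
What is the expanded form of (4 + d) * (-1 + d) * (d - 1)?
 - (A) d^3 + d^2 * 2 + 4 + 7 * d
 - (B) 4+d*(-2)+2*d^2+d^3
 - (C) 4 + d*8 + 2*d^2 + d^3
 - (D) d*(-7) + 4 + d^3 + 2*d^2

Expanding (4 + d) * (-1 + d) * (d - 1):
= d*(-7) + 4 + d^3 + 2*d^2
D) d*(-7) + 4 + d^3 + 2*d^2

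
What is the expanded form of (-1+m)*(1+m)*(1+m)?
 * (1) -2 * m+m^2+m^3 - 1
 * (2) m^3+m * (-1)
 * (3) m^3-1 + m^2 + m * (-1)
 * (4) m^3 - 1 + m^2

Expanding (-1+m)*(1+m)*(1+m):
= m^3-1 + m^2 + m * (-1)
3) m^3-1 + m^2 + m * (-1)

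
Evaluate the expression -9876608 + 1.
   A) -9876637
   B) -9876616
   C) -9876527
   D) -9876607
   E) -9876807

-9876608 + 1 = -9876607
D) -9876607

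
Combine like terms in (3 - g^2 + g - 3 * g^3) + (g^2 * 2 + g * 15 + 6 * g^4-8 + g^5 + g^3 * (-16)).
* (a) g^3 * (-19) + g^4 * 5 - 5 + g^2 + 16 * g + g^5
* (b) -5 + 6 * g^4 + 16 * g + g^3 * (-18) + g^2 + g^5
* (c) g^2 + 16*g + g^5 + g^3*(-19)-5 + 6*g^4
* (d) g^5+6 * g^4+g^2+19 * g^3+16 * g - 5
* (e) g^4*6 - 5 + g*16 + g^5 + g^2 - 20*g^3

Adding the polynomials and combining like terms:
(3 - g^2 + g - 3*g^3) + (g^2*2 + g*15 + 6*g^4 - 8 + g^5 + g^3*(-16))
= g^2 + 16*g + g^5 + g^3*(-19)-5 + 6*g^4
c) g^2 + 16*g + g^5 + g^3*(-19)-5 + 6*g^4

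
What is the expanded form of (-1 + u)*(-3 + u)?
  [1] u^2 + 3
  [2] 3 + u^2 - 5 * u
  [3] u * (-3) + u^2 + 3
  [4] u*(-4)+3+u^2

Expanding (-1 + u)*(-3 + u):
= u*(-4)+3+u^2
4) u*(-4)+3+u^2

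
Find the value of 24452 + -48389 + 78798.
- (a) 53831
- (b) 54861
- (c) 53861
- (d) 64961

First: 24452 + -48389 = -23937
Then: -23937 + 78798 = 54861
b) 54861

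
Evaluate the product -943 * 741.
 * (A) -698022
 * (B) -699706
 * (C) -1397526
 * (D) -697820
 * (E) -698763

-943 * 741 = -698763
E) -698763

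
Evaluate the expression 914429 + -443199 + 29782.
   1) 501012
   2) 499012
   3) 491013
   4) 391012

First: 914429 + -443199 = 471230
Then: 471230 + 29782 = 501012
1) 501012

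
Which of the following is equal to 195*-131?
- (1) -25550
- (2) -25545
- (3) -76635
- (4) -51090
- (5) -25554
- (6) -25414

195 * -131 = -25545
2) -25545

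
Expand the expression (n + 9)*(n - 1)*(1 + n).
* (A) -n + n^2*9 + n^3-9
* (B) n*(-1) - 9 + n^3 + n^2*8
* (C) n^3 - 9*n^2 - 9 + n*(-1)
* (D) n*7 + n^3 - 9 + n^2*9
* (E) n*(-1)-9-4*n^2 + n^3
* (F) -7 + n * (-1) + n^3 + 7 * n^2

Expanding (n + 9)*(n - 1)*(1 + n):
= -n + n^2*9 + n^3-9
A) -n + n^2*9 + n^3-9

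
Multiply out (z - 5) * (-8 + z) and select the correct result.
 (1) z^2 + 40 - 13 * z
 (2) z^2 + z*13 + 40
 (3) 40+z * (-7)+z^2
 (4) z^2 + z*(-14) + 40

Expanding (z - 5) * (-8 + z):
= z^2 + 40 - 13 * z
1) z^2 + 40 - 13 * z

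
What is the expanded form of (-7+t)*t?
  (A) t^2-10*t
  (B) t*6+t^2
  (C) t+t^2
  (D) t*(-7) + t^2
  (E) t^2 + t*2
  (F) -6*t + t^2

Expanding (-7+t)*t:
= t*(-7) + t^2
D) t*(-7) + t^2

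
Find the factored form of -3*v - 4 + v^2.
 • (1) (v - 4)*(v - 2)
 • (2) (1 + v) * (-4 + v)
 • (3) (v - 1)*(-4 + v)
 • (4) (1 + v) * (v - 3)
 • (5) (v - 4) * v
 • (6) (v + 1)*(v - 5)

We need to factor -3*v - 4 + v^2.
The factored form is (1 + v) * (-4 + v).
2) (1 + v) * (-4 + v)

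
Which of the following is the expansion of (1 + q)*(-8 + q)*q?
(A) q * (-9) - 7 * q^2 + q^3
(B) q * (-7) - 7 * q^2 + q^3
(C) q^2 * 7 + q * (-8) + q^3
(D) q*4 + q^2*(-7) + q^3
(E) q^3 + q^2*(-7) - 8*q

Expanding (1 + q)*(-8 + q)*q:
= q^3 + q^2*(-7) - 8*q
E) q^3 + q^2*(-7) - 8*q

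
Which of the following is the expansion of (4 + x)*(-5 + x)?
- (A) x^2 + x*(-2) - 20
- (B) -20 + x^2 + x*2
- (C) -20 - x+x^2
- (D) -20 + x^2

Expanding (4 + x)*(-5 + x):
= -20 - x+x^2
C) -20 - x+x^2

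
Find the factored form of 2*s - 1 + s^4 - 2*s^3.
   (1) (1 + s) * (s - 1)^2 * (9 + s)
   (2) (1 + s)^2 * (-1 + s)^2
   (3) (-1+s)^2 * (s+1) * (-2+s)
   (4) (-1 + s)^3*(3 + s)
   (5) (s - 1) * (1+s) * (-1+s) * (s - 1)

We need to factor 2*s - 1 + s^4 - 2*s^3.
The factored form is (s - 1) * (1+s) * (-1+s) * (s - 1).
5) (s - 1) * (1+s) * (-1+s) * (s - 1)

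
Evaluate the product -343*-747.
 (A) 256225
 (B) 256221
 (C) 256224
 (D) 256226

-343 * -747 = 256221
B) 256221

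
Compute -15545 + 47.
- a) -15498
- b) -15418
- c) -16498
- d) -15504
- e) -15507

-15545 + 47 = -15498
a) -15498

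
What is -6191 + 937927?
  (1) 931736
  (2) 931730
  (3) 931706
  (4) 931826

-6191 + 937927 = 931736
1) 931736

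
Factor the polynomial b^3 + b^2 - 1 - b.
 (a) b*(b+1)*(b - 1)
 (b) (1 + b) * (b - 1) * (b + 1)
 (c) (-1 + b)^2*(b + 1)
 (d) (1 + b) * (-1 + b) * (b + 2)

We need to factor b^3 + b^2 - 1 - b.
The factored form is (1 + b) * (b - 1) * (b + 1).
b) (1 + b) * (b - 1) * (b + 1)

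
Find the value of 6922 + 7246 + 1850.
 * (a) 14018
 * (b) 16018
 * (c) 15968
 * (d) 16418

First: 6922 + 7246 = 14168
Then: 14168 + 1850 = 16018
b) 16018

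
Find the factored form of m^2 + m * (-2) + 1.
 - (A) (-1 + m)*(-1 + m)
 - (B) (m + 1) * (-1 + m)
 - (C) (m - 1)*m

We need to factor m^2 + m * (-2) + 1.
The factored form is (-1 + m)*(-1 + m).
A) (-1 + m)*(-1 + m)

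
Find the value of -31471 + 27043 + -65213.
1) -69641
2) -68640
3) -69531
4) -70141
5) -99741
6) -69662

First: -31471 + 27043 = -4428
Then: -4428 + -65213 = -69641
1) -69641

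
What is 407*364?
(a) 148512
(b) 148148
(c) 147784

407 * 364 = 148148
b) 148148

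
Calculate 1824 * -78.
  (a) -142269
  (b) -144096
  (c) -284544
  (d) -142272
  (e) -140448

1824 * -78 = -142272
d) -142272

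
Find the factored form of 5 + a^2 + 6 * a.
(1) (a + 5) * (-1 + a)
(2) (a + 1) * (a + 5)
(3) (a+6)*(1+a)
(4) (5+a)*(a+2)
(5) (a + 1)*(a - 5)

We need to factor 5 + a^2 + 6 * a.
The factored form is (a + 1) * (a + 5).
2) (a + 1) * (a + 5)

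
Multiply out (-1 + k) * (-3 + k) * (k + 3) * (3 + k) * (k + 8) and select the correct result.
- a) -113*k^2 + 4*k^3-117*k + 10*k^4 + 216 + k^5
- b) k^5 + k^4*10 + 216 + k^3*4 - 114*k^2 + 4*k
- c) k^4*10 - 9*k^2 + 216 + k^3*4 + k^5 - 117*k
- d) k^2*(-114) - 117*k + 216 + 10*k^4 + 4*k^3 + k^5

Expanding (-1 + k) * (-3 + k) * (k + 3) * (3 + k) * (k + 8):
= k^2*(-114) - 117*k + 216 + 10*k^4 + 4*k^3 + k^5
d) k^2*(-114) - 117*k + 216 + 10*k^4 + 4*k^3 + k^5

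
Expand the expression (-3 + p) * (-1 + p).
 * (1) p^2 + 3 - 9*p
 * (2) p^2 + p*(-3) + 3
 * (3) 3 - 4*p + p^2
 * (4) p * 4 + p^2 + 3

Expanding (-3 + p) * (-1 + p):
= 3 - 4*p + p^2
3) 3 - 4*p + p^2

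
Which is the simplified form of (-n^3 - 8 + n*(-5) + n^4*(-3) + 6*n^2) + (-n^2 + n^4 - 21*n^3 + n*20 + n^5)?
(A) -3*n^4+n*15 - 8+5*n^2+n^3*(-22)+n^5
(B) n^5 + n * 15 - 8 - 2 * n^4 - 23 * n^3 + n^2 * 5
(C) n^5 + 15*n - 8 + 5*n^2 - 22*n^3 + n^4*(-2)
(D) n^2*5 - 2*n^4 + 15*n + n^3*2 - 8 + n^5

Adding the polynomials and combining like terms:
(-n^3 - 8 + n*(-5) + n^4*(-3) + 6*n^2) + (-n^2 + n^4 - 21*n^3 + n*20 + n^5)
= n^5 + 15*n - 8 + 5*n^2 - 22*n^3 + n^4*(-2)
C) n^5 + 15*n - 8 + 5*n^2 - 22*n^3 + n^4*(-2)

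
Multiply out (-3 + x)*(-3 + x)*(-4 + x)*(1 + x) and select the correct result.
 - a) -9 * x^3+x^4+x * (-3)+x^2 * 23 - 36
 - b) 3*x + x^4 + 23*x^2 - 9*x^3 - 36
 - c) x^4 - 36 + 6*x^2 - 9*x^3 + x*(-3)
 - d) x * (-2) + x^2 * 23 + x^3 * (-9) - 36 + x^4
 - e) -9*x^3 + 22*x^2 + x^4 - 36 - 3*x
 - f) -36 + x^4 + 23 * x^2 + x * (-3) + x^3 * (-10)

Expanding (-3 + x)*(-3 + x)*(-4 + x)*(1 + x):
= -9 * x^3+x^4+x * (-3)+x^2 * 23 - 36
a) -9 * x^3+x^4+x * (-3)+x^2 * 23 - 36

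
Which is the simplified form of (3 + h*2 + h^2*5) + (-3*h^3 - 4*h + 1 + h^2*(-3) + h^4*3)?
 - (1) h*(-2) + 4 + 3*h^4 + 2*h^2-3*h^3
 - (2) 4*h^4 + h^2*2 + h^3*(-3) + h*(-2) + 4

Adding the polynomials and combining like terms:
(3 + h*2 + h^2*5) + (-3*h^3 - 4*h + 1 + h^2*(-3) + h^4*3)
= h*(-2) + 4 + 3*h^4 + 2*h^2-3*h^3
1) h*(-2) + 4 + 3*h^4 + 2*h^2-3*h^3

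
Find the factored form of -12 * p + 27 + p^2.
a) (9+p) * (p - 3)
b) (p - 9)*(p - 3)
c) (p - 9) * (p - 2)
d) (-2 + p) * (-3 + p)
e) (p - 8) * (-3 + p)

We need to factor -12 * p + 27 + p^2.
The factored form is (p - 9)*(p - 3).
b) (p - 9)*(p - 3)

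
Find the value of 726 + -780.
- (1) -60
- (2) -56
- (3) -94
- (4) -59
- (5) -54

726 + -780 = -54
5) -54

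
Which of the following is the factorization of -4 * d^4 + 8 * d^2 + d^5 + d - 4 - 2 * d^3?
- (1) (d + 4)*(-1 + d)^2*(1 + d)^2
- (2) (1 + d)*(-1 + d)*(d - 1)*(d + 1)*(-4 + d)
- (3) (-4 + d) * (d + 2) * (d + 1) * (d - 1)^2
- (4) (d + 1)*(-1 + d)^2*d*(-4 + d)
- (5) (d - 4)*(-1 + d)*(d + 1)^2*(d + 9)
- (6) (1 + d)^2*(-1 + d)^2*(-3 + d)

We need to factor -4 * d^4 + 8 * d^2 + d^5 + d - 4 - 2 * d^3.
The factored form is (1 + d)*(-1 + d)*(d - 1)*(d + 1)*(-4 + d).
2) (1 + d)*(-1 + d)*(d - 1)*(d + 1)*(-4 + d)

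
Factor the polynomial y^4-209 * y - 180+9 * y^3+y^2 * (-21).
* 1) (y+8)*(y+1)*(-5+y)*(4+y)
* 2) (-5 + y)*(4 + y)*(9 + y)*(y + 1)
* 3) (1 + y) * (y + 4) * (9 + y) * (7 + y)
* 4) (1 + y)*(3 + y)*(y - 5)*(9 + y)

We need to factor y^4-209 * y - 180+9 * y^3+y^2 * (-21).
The factored form is (-5 + y)*(4 + y)*(9 + y)*(y + 1).
2) (-5 + y)*(4 + y)*(9 + y)*(y + 1)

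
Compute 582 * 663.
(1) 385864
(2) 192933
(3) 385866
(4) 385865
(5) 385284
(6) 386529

582 * 663 = 385866
3) 385866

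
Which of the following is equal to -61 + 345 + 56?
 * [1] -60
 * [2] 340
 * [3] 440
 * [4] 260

First: -61 + 345 = 284
Then: 284 + 56 = 340
2) 340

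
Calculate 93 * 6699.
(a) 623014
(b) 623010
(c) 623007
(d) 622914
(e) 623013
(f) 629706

93 * 6699 = 623007
c) 623007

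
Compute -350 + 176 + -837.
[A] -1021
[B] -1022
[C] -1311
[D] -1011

First: -350 + 176 = -174
Then: -174 + -837 = -1011
D) -1011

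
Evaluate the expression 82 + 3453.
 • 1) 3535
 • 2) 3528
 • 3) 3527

82 + 3453 = 3535
1) 3535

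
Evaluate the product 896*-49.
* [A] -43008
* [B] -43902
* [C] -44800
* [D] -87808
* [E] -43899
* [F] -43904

896 * -49 = -43904
F) -43904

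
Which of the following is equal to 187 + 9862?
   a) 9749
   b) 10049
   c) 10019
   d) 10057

187 + 9862 = 10049
b) 10049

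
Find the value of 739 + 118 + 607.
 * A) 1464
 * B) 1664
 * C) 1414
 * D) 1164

First: 739 + 118 = 857
Then: 857 + 607 = 1464
A) 1464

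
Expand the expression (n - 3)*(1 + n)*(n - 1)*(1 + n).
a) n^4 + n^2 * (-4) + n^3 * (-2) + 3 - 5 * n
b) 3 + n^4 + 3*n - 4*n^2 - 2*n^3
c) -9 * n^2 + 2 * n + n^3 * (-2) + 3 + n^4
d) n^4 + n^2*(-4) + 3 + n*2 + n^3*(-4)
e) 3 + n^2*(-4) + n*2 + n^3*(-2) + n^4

Expanding (n - 3)*(1 + n)*(n - 1)*(1 + n):
= 3 + n^2*(-4) + n*2 + n^3*(-2) + n^4
e) 3 + n^2*(-4) + n*2 + n^3*(-2) + n^4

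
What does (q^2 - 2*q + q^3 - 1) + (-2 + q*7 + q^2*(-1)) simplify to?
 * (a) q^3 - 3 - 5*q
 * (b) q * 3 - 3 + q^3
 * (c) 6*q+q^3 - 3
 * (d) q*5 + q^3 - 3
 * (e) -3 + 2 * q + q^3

Adding the polynomials and combining like terms:
(q^2 - 2*q + q^3 - 1) + (-2 + q*7 + q^2*(-1))
= q*5 + q^3 - 3
d) q*5 + q^3 - 3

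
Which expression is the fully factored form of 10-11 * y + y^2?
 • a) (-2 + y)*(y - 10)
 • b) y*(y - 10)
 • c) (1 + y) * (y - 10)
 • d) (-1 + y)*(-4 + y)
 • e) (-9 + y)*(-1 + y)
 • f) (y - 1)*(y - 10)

We need to factor 10-11 * y + y^2.
The factored form is (y - 1)*(y - 10).
f) (y - 1)*(y - 10)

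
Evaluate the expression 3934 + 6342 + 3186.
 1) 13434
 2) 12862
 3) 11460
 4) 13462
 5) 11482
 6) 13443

First: 3934 + 6342 = 10276
Then: 10276 + 3186 = 13462
4) 13462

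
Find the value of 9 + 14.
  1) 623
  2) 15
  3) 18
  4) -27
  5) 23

9 + 14 = 23
5) 23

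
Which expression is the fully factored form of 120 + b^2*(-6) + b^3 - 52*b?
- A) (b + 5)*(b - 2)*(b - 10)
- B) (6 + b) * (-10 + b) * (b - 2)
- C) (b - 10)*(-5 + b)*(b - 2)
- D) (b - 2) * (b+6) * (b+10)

We need to factor 120 + b^2*(-6) + b^3 - 52*b.
The factored form is (6 + b) * (-10 + b) * (b - 2).
B) (6 + b) * (-10 + b) * (b - 2)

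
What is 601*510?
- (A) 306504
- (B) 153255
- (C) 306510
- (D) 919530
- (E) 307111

601 * 510 = 306510
C) 306510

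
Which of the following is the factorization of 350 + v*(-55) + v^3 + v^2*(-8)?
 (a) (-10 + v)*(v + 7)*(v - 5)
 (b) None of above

We need to factor 350 + v*(-55) + v^3 + v^2*(-8).
The factored form is (-10 + v)*(v + 7)*(v - 5).
a) (-10 + v)*(v + 7)*(v - 5)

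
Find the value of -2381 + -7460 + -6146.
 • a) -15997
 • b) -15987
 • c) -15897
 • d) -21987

First: -2381 + -7460 = -9841
Then: -9841 + -6146 = -15987
b) -15987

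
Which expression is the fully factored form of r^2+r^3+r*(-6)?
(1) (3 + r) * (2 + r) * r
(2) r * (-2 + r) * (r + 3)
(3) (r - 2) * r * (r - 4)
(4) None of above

We need to factor r^2+r^3+r*(-6).
The factored form is r * (-2 + r) * (r + 3).
2) r * (-2 + r) * (r + 3)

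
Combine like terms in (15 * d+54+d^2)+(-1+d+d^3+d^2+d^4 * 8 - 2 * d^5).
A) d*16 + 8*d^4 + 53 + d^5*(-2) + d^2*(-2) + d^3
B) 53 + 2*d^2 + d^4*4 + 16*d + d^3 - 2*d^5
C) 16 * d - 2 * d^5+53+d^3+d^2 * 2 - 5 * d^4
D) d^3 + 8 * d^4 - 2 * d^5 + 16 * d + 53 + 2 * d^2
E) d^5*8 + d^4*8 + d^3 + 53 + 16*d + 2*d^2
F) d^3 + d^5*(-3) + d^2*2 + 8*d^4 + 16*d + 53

Adding the polynomials and combining like terms:
(15*d + 54 + d^2) + (-1 + d + d^3 + d^2 + d^4*8 - 2*d^5)
= d^3 + 8 * d^4 - 2 * d^5 + 16 * d + 53 + 2 * d^2
D) d^3 + 8 * d^4 - 2 * d^5 + 16 * d + 53 + 2 * d^2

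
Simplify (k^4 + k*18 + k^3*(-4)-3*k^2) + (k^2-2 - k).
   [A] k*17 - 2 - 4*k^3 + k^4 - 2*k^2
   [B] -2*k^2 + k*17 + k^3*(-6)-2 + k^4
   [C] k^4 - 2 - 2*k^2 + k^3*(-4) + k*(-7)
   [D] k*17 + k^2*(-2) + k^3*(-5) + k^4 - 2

Adding the polynomials and combining like terms:
(k^4 + k*18 + k^3*(-4) - 3*k^2) + (k^2 - 2 - k)
= k*17 - 2 - 4*k^3 + k^4 - 2*k^2
A) k*17 - 2 - 4*k^3 + k^4 - 2*k^2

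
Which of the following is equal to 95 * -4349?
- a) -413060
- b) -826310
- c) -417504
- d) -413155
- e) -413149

95 * -4349 = -413155
d) -413155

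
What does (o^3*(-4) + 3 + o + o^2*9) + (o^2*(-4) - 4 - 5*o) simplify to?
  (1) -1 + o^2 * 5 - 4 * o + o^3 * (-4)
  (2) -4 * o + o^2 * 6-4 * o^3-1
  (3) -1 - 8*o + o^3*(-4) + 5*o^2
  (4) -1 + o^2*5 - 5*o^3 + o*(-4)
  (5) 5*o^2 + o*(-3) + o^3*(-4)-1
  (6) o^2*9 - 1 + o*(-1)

Adding the polynomials and combining like terms:
(o^3*(-4) + 3 + o + o^2*9) + (o^2*(-4) - 4 - 5*o)
= -1 + o^2 * 5 - 4 * o + o^3 * (-4)
1) -1 + o^2 * 5 - 4 * o + o^3 * (-4)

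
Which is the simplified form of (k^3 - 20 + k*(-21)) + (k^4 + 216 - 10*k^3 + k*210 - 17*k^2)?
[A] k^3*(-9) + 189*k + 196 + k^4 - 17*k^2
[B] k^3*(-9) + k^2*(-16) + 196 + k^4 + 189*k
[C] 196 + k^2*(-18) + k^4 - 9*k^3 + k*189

Adding the polynomials and combining like terms:
(k^3 - 20 + k*(-21)) + (k^4 + 216 - 10*k^3 + k*210 - 17*k^2)
= k^3*(-9) + 189*k + 196 + k^4 - 17*k^2
A) k^3*(-9) + 189*k + 196 + k^4 - 17*k^2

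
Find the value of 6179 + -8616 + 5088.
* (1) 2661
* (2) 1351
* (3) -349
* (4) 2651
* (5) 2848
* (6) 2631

First: 6179 + -8616 = -2437
Then: -2437 + 5088 = 2651
4) 2651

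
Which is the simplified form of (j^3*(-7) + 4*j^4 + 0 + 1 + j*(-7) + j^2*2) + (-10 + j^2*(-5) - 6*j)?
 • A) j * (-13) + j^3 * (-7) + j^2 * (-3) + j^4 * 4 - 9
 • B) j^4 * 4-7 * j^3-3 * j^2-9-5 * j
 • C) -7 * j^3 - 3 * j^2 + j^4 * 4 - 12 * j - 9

Adding the polynomials and combining like terms:
(j^3*(-7) + 4*j^4 + 0 + 1 + j*(-7) + j^2*2) + (-10 + j^2*(-5) - 6*j)
= j * (-13) + j^3 * (-7) + j^2 * (-3) + j^4 * 4 - 9
A) j * (-13) + j^3 * (-7) + j^2 * (-3) + j^4 * 4 - 9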